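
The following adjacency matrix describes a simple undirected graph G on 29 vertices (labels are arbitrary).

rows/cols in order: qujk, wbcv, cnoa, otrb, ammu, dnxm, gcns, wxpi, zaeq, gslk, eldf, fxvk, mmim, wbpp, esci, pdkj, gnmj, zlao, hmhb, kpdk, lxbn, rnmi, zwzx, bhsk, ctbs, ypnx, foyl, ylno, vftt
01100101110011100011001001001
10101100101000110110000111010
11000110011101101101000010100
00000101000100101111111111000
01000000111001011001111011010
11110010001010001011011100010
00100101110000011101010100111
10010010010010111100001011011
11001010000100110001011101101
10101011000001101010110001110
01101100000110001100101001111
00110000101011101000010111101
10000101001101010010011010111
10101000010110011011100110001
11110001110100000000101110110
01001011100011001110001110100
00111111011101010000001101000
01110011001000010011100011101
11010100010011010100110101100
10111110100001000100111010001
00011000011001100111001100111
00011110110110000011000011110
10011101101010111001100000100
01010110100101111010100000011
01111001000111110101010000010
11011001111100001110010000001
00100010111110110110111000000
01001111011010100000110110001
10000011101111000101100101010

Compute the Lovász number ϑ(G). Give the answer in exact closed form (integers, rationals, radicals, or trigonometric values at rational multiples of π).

deg(gslk) = 14; N(gslk) = {qujk, cnoa, ammu, gcns, wxpi, wbpp, esci, gnmj, hmhb, lxbn, rnmi, ypnx, foyl, ylno}.
deg(zwzx) = 14; N(zwzx) = {qujk, otrb, ammu, dnxm, wxpi, zaeq, eldf, mmim, esci, pdkj, gnmj, kpdk, lxbn, foyl}.
N(wbpp) = {qujk, cnoa, ammu, gslk, fxvk, mmim, pdkj, gnmj, hmhb, kpdk, lxbn, bhsk, ctbs, vftt}, |N(wbpp)| = 14.
deg(cnoa) = 14; N(cnoa) = {qujk, wbcv, dnxm, gcns, gslk, eldf, fxvk, wbpp, esci, gnmj, zlao, kpdk, ctbs, foyl}.
Regular of degree 14 on 29 vertices: SR(29,14,6,7) — a Paley graph.
A has 3 distinct eigenvalues ≈ [14.0, 2.1926, -3.1926].
Lovász: ϑ = −29(-sqrt(29)/2 - 1/2)/(14+-(-sqrt(29)/2 - 1/2)) = sqrt(29).
≈ 5.3852 (to 4 d.p.).

sqrt(29)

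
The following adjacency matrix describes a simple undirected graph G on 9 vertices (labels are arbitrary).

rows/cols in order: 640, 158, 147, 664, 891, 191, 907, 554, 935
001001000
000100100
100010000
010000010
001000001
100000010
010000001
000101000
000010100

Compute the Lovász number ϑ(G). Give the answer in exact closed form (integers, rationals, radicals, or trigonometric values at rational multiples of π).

9*cos(pi/9)/(cos(pi/9) + 1)

N(554) = {664, 191}, |N(554)| = 2.
N(640) = {147, 191}, |N(640)| = 2.
N(907) = {158, 935}, |N(907)| = 2.
N(664) = {158, 554}, |N(664)| = 2.
2-regular, N=9; connected 2-regular on 9 ⇒ C_{9}.
Distinct eigenvalues (to 5 d.p.): [2.0, 1.53209, 0.3473, -1.0, -1.87939].
−9·(-2*cos(pi/9)) / ((2)−(-2*cos(pi/9))) = 9*cos(pi/9)/(cos(pi/9) + 1) = ϑ(G).
≈ 4.3601 (to 4 d.p.).
Lovász sandwich 4 ≤ 9*cos(pi/9)/(cos(pi/9) + 1) ≤ 5: both strict.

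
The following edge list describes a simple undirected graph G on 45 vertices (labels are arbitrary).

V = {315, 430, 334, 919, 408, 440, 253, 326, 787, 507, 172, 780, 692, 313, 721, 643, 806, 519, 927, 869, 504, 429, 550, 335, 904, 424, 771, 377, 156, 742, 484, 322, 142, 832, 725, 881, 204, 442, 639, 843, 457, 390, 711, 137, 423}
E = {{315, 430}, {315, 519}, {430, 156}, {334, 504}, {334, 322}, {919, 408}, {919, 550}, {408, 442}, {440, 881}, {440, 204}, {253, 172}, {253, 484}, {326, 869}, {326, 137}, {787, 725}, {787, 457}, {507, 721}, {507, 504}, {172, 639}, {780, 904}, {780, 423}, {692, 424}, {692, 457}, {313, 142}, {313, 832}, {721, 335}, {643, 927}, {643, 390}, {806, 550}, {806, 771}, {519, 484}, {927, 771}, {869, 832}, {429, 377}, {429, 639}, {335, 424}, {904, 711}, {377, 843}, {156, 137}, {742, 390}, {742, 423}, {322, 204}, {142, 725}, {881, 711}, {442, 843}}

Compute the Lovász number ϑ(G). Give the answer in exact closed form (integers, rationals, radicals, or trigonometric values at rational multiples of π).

N(927) = {643, 771}, |N(927)| = 2.
N(430) = {315, 156}, |N(430)| = 2.
deg(137) = 2; N(137) = {326, 156}.
deg(771) = 2; N(771) = {806, 927}.
45-vertex 2-regular graph: the odd cycle C_{45}.
The 23 distinct eigenvalues: [2.0, 1.98054, 1.92252, 1.82709, 1.6961, 1.53209, 1.33826, 1.11839, 0.87674, 0.61803, 0.3473, 0.0698, -0.20906, -0.48384, -0.74921, -1.0, -1.23132, -1.43868, -1.61803, -1.7659, -1.87939, -1.9563, -1.99513].
Lovász (edge-transitive): ϑ = −45·(-2*cos(pi/45))/((2)−(-2*cos(pi/45))) = 45*cos(pi/45)/(cos(pi/45) + 1).
Numerically 22.472562147.
Sandwich: α(G)=22 ≤ ϑ(G)=45*cos(pi/45)/(cos(pi/45) + 1) ≤ χ(Ḡ)=23 (both strict).

45*cos(pi/45)/(cos(pi/45) + 1)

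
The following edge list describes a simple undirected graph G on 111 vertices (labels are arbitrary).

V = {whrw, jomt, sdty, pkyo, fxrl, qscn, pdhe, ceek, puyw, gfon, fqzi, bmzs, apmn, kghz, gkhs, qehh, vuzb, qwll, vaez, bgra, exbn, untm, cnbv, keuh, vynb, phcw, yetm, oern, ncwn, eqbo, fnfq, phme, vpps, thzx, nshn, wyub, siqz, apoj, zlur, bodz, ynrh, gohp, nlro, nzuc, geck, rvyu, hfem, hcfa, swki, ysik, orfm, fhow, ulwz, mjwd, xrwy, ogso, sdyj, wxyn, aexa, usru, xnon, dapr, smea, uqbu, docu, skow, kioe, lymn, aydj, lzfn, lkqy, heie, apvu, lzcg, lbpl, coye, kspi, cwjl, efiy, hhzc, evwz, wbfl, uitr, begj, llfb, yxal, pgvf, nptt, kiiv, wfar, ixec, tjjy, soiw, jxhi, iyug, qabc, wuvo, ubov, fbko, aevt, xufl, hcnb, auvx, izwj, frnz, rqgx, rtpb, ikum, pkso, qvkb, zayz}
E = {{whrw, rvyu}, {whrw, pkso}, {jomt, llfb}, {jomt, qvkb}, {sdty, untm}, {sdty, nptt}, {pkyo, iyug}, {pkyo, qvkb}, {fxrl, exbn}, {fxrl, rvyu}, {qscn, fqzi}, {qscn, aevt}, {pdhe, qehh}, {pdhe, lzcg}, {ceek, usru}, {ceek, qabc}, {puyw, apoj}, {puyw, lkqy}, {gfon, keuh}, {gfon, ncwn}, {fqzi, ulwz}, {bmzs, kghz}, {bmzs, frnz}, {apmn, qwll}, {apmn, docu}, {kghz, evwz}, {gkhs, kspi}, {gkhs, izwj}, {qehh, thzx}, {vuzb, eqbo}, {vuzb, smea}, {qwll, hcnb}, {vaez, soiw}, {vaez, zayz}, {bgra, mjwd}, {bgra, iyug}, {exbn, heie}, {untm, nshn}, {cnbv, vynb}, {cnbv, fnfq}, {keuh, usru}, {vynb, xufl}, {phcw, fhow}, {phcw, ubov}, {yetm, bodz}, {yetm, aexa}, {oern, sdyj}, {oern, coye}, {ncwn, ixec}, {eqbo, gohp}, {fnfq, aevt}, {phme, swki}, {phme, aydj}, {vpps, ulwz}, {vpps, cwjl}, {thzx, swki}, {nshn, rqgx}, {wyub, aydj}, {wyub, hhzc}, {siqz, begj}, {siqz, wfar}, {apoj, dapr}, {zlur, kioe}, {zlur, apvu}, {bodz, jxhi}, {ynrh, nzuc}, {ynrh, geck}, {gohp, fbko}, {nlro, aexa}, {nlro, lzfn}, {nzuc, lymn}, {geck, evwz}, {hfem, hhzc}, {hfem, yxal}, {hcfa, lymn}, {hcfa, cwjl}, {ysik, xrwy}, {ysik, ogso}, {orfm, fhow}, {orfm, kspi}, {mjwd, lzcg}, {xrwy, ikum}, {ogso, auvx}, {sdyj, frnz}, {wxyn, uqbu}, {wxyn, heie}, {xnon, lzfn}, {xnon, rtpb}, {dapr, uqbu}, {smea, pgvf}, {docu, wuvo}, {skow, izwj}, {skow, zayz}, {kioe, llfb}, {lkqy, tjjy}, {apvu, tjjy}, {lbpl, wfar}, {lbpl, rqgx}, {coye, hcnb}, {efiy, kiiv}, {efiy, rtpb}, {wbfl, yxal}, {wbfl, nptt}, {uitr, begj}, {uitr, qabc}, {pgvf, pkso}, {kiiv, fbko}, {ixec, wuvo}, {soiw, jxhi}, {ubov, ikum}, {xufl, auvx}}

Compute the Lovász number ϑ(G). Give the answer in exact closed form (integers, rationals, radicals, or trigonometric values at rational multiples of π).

111*cos(pi/111)/(cos(pi/111) + 1)

Vertex vynb has 2 neighbors: cnbv, xufl.
deg(wbfl) = 2; N(wbfl) = {yxal, nptt}.
deg(pgvf) = 2; N(pgvf) = {smea, pkso}.
N(fxrl) = {exbn, rvyu}, |N(fxrl)| = 2.
deg(v) = 2 for all v (|V|=111); the odd cycle C_{111}.
spec(A) ≈ [2.0, 1.9968, 1.9872, 1.97123, 1.94895, 1.92043, 1.88575, 1.84504, 1.79841, 1.74603, 1.68805, 1.62466, 1.55607, 1.4825, 1.40417, 1.32135, 1.23429, 1.14329, 1.04861, 0.95058, 0.84951, 0.74571, 0.63953, 0.53129, 0.42136, 0.31007, 0.19779, 0.08488, -0.0283, -0.1414, -0.25404, -0.36586, -0.47652, -0.58565, -0.6929, -0.79793, -0.90041, -1.0, -1.09639, -1.18927, -1.27833, -1.36331, -1.44391, -1.51989, -1.591, -1.65702, -1.71773, -1.77293, -1.82246, -1.86614, -1.90385, -1.93547, -1.96088, -1.98001, -1.99279, -1.9992] (distinct, 5 d.p.).
Lovász: ϑ = −111(-2*cos(pi/111))/(2+-(-1)*2*cos(pi/111)) = 111*cos(pi/111)/(cos(pi/111) + 1).
≈ 55.4889 (to 4 d.p.).
55 ≤ 111*cos(pi/111)/(cos(pi/111) + 1) ≤ 56: both strict.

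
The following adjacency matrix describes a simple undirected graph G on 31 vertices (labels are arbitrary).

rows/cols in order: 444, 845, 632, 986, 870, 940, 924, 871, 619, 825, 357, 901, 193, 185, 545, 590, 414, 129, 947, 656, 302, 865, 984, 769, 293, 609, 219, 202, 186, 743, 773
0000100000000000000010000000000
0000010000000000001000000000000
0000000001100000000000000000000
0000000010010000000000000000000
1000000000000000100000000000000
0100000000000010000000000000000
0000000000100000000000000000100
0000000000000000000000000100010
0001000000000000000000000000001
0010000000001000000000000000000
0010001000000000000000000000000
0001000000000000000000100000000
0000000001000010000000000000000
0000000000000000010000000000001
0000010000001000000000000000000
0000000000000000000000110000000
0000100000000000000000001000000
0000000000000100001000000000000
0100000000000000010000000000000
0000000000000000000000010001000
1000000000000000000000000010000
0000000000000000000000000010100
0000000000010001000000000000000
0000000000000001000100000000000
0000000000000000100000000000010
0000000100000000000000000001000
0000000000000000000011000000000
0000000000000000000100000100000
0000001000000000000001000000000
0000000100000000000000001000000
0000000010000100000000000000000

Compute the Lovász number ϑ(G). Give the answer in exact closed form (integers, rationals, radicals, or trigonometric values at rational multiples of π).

31*cos(pi/31)/(cos(pi/31) + 1)

Vertex 129 has 2 neighbors: 185, 947.
N(871) = {609, 743}, |N(871)| = 2.
deg(656) = 2; N(656) = {769, 202}.
deg(986) = 2; N(986) = {619, 901}.
31-vertex 2-regular graph: a single 31-cycle (edge-transitive).
A has 16 distinct eigenvalues ≈ [2.0, 1.9591, 1.8379, 1.6415, 1.3779, 1.0579, 0.6946, 0.3029, -0.1013, -0.5013, -0.8808, -1.2242, -1.5175, -1.7487, -1.9083, -1.9897].
−31·(-2*cos(pi/31)) / ((2)−(-2*cos(pi/31))) = 31*cos(pi/31)/(cos(pi/31) + 1) = ϑ(G).
ϑ(G) ≈ 15.4601350.
Check 15 ≤ 31*cos(pi/31)/(cos(pi/31) + 1) ≤ 16: both strict.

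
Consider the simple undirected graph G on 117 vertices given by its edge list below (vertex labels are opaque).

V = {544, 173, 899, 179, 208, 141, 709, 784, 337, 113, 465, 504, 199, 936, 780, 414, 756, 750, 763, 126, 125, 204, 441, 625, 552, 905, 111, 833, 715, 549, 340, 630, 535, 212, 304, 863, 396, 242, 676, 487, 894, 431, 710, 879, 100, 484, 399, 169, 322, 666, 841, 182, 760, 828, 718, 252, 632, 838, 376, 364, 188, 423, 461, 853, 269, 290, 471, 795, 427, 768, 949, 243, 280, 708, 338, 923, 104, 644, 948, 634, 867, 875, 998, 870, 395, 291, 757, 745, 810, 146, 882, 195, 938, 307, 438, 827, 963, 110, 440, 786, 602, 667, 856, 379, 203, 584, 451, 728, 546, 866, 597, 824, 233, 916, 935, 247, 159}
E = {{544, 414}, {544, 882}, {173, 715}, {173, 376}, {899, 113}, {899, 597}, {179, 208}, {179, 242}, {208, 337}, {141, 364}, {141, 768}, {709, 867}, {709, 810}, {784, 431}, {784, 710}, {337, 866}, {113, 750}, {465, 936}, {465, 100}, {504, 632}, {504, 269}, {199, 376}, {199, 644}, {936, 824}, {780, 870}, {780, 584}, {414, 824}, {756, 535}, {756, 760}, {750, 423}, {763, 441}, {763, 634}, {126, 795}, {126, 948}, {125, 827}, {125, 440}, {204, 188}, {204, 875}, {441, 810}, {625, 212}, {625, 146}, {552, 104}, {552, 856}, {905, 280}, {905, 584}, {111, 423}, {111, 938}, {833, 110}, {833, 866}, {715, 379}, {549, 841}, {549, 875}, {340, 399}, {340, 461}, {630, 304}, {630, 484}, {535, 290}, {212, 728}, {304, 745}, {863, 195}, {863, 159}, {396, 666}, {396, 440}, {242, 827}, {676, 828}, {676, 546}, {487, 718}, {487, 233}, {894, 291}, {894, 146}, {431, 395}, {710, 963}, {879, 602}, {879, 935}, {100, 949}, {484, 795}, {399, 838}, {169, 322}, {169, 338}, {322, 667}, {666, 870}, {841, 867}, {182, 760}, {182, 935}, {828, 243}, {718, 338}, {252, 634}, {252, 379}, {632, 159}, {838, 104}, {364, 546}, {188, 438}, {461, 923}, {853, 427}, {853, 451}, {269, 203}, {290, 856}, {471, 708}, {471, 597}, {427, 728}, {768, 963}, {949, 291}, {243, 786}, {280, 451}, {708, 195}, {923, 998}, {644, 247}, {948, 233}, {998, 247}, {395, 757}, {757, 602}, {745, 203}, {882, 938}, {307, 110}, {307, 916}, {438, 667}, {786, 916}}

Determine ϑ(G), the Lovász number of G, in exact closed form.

117*cos(pi/117)/(cos(pi/117) + 1)

deg(715) = 2; N(715) = {173, 379}.
N(810) = {709, 441}, |N(810)| = 2.
deg(199) = 2; N(199) = {376, 644}.
N(666) = {396, 870}, |N(666)| = 2.
G on 117 vertices is 2-regular; connected 2-regular on 117 ⇒ C_{117}.
Distinct eigenvalues (to 5 d.p.): [2.0, 1.99712, 1.98848, 1.9741, 1.95403, 1.92833, 1.89707, 1.86034, 1.81825, 1.77091, 1.71847, 1.66107, 1.59889, 1.53209, 1.46087, 1.38545, 1.30603, 1.22284, 1.13613, 1.04614, 0.95314, 0.85739, 0.75916, 0.65875, 0.55643, 0.45252, 0.3473, 0.24107, 0.13416, 0.02685, -0.08053, -0.18768, -0.29429, -0.40005, -0.50466, -0.60781, -0.70921, -0.80856, -0.90559, -1.0, -1.09153, -1.17991, -1.26489, -1.34622, -1.42367, -1.49702, -1.56605, -1.63057, -1.69038, -1.74532, -1.79523, -1.83996, -1.87939, -1.91339, -1.94188, -1.96478, -1.982, -1.99351, -1.99928].
Lovász (edge-transitive): ϑ = −117·(-2*cos(pi/117))/((2)−(-2*cos(pi/117))) = 117*cos(pi/117)/(cos(pi/117) + 1).
= 58.489454284… (decimal).
Sandwich: α(G)=58 ≤ ϑ(G)=117*cos(pi/117)/(cos(pi/117) + 1) ≤ χ(Ḡ)=59 (both strict).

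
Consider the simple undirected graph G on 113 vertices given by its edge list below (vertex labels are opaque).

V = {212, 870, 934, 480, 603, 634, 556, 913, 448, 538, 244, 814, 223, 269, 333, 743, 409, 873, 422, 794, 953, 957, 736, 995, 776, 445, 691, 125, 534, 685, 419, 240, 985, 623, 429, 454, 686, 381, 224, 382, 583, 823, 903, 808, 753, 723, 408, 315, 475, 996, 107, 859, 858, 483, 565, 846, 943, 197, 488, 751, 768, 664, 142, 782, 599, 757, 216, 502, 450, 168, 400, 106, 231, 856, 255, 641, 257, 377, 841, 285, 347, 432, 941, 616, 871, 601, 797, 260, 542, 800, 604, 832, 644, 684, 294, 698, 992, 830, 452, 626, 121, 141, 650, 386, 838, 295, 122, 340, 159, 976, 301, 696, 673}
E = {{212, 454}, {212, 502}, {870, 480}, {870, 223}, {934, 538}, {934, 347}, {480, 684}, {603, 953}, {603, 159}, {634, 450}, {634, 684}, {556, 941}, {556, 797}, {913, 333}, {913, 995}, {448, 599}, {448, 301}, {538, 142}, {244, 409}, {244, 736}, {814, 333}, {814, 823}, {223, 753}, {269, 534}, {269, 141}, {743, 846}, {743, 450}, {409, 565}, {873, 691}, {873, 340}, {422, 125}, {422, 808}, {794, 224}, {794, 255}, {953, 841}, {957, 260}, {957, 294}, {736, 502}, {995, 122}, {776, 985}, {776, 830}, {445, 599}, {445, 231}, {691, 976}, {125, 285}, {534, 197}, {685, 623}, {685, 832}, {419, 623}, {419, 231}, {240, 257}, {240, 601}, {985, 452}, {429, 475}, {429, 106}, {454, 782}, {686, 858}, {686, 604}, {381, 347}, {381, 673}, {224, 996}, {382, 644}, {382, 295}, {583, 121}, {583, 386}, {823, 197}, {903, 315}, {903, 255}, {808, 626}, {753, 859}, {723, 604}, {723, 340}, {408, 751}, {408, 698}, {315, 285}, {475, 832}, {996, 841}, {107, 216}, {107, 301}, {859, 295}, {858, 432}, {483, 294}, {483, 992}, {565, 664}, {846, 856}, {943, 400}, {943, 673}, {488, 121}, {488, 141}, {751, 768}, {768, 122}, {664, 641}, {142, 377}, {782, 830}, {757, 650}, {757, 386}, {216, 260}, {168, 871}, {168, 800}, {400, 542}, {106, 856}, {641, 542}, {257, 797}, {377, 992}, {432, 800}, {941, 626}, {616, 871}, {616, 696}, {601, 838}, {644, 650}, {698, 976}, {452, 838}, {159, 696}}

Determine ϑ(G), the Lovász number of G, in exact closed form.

113*cos(pi/113)/(cos(pi/113) + 1)

Vertex 488 has 2 neighbors: 121, 141.
deg(800) = 2; N(800) = {168, 432}.
deg(141) = 2; N(141) = {269, 488}.
N(244) = {409, 736}, |N(244)| = 2.
deg(v) = 2 for all v (|V|=113); the odd cycle C_{113}.
A has 57 distinct eigenvalues ≈ [2.0, 1.9969, 1.9876, 1.9722, 1.9507, 1.9232, 1.8897, 1.8504, 1.8054, 1.7548, 1.6987, 1.6374, 1.5711, 1.4999, 1.424, 1.3438, 1.2594, 1.1711, 1.0792, 0.9839, 0.8856, 0.7846, 0.6811, 0.5756, 0.4682, 0.3595, 0.2496, 0.1389, 0.0278, -0.0834, -0.1943, -0.3046, -0.414, -0.5221, -0.6286, -0.7331, -0.8354, -0.9351, -1.0319, -1.1255, -1.2157, -1.3021, -1.3844, -1.4625, -1.5361, -1.6049, -1.6687, -1.7274, -1.7807, -1.8286, -1.8708, -1.9072, -1.9377, -1.9622, -1.9807, -1.993, -1.9992].
Lovász: ϑ = −113(-2*cos(pi/113))/(2+-(-1)*2*cos(pi/113)) = 113*cos(pi/113)/(cos(pi/113) + 1).
Numerically 56.4890809.
56 ≤ 113*cos(pi/113)/(cos(pi/113) + 1) ≤ 57: both strict.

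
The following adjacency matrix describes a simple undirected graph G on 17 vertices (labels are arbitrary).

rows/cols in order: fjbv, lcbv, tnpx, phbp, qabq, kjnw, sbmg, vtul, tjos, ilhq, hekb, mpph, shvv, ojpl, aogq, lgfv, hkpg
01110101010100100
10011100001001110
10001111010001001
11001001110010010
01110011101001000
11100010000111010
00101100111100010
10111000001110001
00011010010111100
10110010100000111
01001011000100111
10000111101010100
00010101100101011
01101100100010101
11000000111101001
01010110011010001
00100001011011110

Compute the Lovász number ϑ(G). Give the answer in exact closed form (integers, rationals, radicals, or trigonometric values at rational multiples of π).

Vertex shvv has 8 neighbors: phbp, kjnw, vtul, tjos, mpph, ojpl, lgfv, hkpg.
deg(hkpg) = 8; N(hkpg) = {tnpx, vtul, ilhq, hekb, shvv, ojpl, aogq, lgfv}.
deg(tnpx) = 8; N(tnpx) = {fjbv, qabq, kjnw, sbmg, vtul, ilhq, ojpl, hkpg}.
deg(ojpl) = 8; N(ojpl) = {lcbv, tnpx, qabq, kjnw, tjos, shvv, aogq, hkpg}.
8-regular, N=17; Paley(17): SR with (k,λ,μ)=(8,3,4).
Distinct eigenvalues (to 6 d.p.): [8.0, 1.561553, -2.561553].
ϑ = −N·λ_min/(λ_max−λ_min) = −17·(-sqrt(17)/2 - 1/2)/(8−(-sqrt(17)/2 - 1/2)) = sqrt(17).
ϑ(G) ≈ 4.123105626.

sqrt(17)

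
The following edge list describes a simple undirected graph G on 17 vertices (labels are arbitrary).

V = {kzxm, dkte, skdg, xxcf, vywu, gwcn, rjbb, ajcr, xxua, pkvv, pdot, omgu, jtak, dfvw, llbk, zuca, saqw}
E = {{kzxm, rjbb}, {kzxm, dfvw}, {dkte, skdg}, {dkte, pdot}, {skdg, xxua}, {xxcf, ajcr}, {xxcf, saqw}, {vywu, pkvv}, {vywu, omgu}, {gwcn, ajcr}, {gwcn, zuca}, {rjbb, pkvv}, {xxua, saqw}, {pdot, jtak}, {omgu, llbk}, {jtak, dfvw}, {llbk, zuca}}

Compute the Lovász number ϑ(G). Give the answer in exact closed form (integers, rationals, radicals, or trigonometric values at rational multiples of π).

deg(pkvv) = 2; N(pkvv) = {vywu, rjbb}.
N(ajcr) = {xxcf, gwcn}, |N(ajcr)| = 2.
deg(xxua) = 2; N(xxua) = {skdg, saqw}.
N(gwcn) = {ajcr, zuca}, |N(gwcn)| = 2.
G on 17 vertices is 2-regular; connected 2-regular on 17 ⇒ C_{17}.
The 9 distinct eigenvalues: [2.0, 1.865, 1.478, 0.891, 0.185, -0.547, -1.205, -1.7, -1.966].
Lovász (edge-transitive): ϑ = −17·(-2*cos(pi/17))/((2)−(-2*cos(pi/17))) = 17*cos(pi/17)/(cos(pi/17) + 1).
= 8.42701431… (decimal).
α=8, χ(Ḡ)=9; ϑ=17*cos(pi/17)/(cos(pi/17) + 1) lies between (both strict).

17*cos(pi/17)/(cos(pi/17) + 1)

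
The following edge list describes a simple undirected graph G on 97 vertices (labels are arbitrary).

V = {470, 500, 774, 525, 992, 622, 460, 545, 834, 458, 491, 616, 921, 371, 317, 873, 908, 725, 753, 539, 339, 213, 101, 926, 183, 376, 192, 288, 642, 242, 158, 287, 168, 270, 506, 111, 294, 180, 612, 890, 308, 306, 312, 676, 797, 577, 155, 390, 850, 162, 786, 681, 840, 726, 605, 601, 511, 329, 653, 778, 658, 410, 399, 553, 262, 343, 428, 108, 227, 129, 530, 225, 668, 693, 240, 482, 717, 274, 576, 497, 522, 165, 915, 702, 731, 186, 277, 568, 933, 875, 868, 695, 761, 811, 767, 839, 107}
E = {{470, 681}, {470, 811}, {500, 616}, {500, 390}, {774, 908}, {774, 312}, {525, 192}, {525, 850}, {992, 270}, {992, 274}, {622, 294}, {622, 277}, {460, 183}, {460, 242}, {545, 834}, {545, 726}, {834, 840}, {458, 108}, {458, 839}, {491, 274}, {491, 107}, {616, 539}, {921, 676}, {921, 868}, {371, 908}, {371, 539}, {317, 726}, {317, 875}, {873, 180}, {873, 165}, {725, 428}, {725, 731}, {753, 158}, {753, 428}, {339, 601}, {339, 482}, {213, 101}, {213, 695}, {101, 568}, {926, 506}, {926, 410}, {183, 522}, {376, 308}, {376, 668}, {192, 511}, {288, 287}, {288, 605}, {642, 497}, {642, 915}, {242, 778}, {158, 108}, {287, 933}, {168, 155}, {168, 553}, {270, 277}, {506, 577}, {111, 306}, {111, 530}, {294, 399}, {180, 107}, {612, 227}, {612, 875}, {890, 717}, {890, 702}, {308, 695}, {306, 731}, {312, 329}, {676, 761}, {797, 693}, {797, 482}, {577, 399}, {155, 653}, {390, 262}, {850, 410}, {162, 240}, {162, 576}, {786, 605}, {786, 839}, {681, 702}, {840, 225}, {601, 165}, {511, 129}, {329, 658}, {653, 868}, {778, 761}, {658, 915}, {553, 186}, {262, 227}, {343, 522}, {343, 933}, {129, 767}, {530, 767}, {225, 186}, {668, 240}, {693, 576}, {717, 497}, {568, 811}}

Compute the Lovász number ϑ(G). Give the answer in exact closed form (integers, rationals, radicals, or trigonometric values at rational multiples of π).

97*cos(pi/97)/(cos(pi/97) + 1)

N(108) = {458, 158}, |N(108)| = 2.
Vertex 778 has 2 neighbors: 242, 761.
Vertex 262 has 2 neighbors: 390, 227.
N(622) = {294, 277}, |N(622)| = 2.
Regular of degree 2 on 97 vertices: the odd cycle C_{97}.
The 49 distinct eigenvalues: [2.0, 1.99581, 1.98324, 1.96236, 1.93324, 1.89602, 1.85084, 1.7979, 1.73742, 1.66966, 1.59489, 1.51343, 1.42562, 1.33183, 1.23246, 1.12791, 1.01864, 0.90509, 0.78775, 0.6671, 0.54366, 0.41794, 0.29046, 0.16176, 0.03239, -0.09712, -0.22623, -0.35438, -0.48105, -0.6057, -0.72781, -0.84687, -0.96237, -1.07384, -1.1808, -1.28282, -1.37945, -1.47029, -1.55497, -1.63313, -1.70443, -1.76859, -1.82533, -1.87441, -1.91563, -1.94882, -1.97383, -1.99057, -1.99895].
ϑ = −N·λ_min/(λ_max−λ_min) = −97·(-2*cos(pi/97))/(2−(-2*cos(pi/97))) = 97*cos(pi/97)/(cos(pi/97) + 1).
= 48.48727921… (decimal).
Sandwich: α(G)=48 ≤ ϑ(G)=97*cos(pi/97)/(cos(pi/97) + 1) ≤ χ(Ḡ)=49 (both strict).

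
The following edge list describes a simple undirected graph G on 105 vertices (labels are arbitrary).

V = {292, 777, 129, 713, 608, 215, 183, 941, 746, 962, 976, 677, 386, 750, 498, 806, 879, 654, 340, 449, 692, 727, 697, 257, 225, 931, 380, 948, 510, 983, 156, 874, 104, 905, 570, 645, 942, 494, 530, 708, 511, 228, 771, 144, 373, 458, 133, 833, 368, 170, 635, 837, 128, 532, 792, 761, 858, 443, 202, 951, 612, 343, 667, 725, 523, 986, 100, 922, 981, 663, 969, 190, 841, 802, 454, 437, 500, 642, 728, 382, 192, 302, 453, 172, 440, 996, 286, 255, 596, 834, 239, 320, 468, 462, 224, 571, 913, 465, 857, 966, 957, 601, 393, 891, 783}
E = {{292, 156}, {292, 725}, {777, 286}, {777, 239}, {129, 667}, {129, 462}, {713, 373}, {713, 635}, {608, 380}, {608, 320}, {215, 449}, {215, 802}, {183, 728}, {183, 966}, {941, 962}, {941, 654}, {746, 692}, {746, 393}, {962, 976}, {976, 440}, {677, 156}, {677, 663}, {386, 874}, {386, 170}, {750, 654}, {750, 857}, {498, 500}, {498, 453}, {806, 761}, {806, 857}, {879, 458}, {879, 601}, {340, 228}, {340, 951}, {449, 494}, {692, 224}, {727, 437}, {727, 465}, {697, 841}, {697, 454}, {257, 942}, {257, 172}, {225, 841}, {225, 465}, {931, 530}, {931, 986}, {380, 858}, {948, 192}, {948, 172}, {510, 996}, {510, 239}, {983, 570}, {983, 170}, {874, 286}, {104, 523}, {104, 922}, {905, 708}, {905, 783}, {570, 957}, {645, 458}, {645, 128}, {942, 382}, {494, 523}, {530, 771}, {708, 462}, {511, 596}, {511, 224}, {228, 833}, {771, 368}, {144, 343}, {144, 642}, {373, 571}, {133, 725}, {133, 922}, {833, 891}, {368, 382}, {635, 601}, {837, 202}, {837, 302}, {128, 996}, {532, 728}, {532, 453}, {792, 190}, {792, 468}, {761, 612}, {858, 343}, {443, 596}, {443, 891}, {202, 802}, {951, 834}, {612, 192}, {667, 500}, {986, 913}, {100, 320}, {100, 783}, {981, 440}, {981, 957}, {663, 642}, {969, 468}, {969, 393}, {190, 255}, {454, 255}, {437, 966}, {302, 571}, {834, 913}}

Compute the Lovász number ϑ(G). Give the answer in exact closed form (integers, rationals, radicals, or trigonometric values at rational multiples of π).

105*cos(pi/105)/(cos(pi/105) + 1)

Vertex 596 has 2 neighbors: 511, 443.
deg(834) = 2; N(834) = {951, 913}.
Vertex 727 has 2 neighbors: 437, 465.
deg(996) = 2; N(996) = {510, 128}.
Every vertex has degree 2 (N=105); this is C_{105}, the 105-cycle.
Distinct eigenvalues (to 4 d.p.): [2.0, 1.9964, 1.9857, 1.9679, 1.943, 1.9111, 1.8725, 1.8271, 1.7752, 1.7169, 1.6525, 1.5821, 1.5061, 1.4248, 1.3383, 1.247, 1.1512, 1.0514, 0.9477, 0.8407, 0.7307, 0.618, 0.5032, 0.3865, 0.2685, 0.1495, 0.0299, -0.0897, -0.2091, -0.3276, -0.445, -0.5609, -0.6747, -0.7861, -0.8946, -1.0, -1.1018, -1.1996, -1.2932, -1.3821, -1.4661, -1.5448, -1.618, -1.6854, -1.7468, -1.8019, -1.8506, -1.8927, -1.9279, -1.9563, -1.9777, -1.9919, -1.9991].
ϑ = −N·λ_min/(λ_max−λ_min) = −105·(-2*cos(pi/105))/(2−(-2*cos(pi/105))) = 105*cos(pi/105)/(cos(pi/105) + 1).
Numerically 52.4882.
α=52, χ(Ḡ)=53; ϑ=105*cos(pi/105)/(cos(pi/105) + 1) lies between (both strict).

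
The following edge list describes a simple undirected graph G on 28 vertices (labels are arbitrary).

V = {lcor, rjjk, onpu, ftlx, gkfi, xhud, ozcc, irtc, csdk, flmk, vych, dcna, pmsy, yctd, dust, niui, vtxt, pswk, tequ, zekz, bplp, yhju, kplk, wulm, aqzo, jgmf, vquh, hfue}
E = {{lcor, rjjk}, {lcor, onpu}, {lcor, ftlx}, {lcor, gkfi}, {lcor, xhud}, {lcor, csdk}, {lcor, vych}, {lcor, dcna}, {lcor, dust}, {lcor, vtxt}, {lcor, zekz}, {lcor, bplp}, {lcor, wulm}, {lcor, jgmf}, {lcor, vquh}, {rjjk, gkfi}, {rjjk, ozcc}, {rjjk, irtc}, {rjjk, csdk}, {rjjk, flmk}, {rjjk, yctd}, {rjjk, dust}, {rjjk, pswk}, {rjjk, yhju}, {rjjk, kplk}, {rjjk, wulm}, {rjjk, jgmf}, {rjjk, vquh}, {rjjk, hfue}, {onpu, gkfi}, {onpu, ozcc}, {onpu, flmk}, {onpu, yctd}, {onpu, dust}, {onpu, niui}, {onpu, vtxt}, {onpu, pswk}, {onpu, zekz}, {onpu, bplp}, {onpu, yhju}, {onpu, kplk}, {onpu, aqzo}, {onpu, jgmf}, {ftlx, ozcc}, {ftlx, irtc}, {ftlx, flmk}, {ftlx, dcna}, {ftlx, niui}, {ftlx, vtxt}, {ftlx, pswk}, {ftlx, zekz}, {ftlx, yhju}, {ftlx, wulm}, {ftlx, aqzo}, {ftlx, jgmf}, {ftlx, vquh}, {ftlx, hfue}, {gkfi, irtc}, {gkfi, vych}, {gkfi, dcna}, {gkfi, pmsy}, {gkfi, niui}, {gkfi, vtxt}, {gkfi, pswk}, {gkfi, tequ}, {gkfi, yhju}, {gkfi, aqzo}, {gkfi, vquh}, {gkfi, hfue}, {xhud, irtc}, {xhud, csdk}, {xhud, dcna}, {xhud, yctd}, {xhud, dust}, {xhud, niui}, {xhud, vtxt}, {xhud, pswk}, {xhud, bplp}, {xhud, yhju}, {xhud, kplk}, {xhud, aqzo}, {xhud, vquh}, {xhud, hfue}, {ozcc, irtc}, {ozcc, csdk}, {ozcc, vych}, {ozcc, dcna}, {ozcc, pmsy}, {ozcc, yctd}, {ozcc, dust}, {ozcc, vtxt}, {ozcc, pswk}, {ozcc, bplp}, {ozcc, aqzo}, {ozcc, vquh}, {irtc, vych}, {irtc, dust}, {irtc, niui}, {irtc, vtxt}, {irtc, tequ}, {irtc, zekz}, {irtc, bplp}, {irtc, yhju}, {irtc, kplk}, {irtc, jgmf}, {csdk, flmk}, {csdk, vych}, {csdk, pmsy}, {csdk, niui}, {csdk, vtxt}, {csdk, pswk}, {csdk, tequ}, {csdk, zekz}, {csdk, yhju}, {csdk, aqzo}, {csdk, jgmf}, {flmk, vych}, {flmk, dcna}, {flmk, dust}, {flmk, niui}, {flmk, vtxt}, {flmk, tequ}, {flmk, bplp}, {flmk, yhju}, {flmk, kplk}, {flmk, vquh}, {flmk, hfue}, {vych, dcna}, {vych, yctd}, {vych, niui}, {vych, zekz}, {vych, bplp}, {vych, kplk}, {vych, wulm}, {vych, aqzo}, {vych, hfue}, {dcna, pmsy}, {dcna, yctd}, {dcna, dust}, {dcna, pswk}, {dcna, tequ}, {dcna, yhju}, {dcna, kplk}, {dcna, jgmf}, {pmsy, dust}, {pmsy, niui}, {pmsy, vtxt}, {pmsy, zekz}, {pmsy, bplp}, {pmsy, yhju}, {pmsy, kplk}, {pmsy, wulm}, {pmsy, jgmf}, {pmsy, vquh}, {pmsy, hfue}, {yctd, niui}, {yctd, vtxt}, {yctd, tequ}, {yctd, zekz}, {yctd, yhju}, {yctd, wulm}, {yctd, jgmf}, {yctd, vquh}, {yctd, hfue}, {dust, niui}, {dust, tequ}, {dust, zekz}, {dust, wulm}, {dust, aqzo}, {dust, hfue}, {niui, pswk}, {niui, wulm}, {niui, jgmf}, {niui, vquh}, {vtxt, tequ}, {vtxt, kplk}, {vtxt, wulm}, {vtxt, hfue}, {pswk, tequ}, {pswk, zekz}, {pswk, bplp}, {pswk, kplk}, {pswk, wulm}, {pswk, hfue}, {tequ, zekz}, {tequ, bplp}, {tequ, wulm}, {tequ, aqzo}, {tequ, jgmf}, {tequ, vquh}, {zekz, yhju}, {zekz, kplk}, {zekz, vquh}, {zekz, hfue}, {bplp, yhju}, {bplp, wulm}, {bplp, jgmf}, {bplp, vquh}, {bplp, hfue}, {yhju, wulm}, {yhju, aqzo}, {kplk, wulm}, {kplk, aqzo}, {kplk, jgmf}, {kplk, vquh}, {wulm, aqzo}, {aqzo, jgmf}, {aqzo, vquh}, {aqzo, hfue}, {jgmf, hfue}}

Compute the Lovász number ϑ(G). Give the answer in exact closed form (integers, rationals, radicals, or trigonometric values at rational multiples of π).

7

deg(niui) = 15; N(niui) = {onpu, ftlx, gkfi, xhud, irtc, csdk, flmk, vych, pmsy, yctd, dust, pswk, wulm, jgmf, vquh}.
N(pmsy) = {gkfi, ozcc, csdk, dcna, dust, niui, vtxt, zekz, bplp, yhju, kplk, wulm, jgmf, vquh, hfue}, |N(pmsy)| = 15.
deg(hfue) = 15; N(hfue) = {rjjk, ftlx, gkfi, xhud, flmk, vych, pmsy, yctd, dust, vtxt, pswk, zekz, bplp, aqzo, jgmf}.
Vertex wulm has 15 neighbors: lcor, rjjk, ftlx, vych, pmsy, yctd, dust, niui, vtxt, pswk, tequ, bplp, yhju, kplk, aqzo.
Every vertex has degree 15 (N=28); this is K(8,2), the Kneser graph.
A has 3 distinct eigenvalues ≈ [15.0, 1.0, -5.0].
Lovász (edge-transitive): ϑ = −28·(-5)/((15)−(-5)) = 7.
ϑ(G) ≈ 7.0000.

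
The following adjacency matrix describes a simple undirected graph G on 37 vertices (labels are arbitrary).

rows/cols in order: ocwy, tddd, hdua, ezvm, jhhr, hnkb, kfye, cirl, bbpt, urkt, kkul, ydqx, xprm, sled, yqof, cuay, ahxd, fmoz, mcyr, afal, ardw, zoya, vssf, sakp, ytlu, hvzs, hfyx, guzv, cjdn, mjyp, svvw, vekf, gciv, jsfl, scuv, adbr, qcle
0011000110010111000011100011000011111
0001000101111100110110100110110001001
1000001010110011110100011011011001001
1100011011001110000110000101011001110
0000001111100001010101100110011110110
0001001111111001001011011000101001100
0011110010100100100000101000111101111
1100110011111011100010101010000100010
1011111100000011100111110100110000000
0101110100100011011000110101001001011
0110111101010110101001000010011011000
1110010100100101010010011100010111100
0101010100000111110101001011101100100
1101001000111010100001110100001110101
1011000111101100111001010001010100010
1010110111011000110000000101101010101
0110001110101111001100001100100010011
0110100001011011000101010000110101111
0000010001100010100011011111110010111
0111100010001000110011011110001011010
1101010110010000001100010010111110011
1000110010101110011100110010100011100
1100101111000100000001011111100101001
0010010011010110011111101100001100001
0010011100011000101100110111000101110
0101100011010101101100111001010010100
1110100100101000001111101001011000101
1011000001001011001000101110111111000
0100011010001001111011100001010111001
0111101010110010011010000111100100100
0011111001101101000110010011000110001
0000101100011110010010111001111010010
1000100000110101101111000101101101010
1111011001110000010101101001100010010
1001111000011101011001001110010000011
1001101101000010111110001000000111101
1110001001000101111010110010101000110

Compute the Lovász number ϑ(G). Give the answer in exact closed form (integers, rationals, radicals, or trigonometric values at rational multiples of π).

N(vekf) = {jhhr, kfye, cirl, ydqx, xprm, sled, yqof, fmoz, ardw, vssf, sakp, ytlu, guzv, cjdn, mjyp, svvw, gciv, adbr}, |N(vekf)| = 18.
deg(kfye) = 18; N(kfye) = {hdua, ezvm, jhhr, hnkb, bbpt, kkul, sled, ahxd, vssf, ytlu, cjdn, mjyp, svvw, vekf, jsfl, scuv, adbr, qcle}.
Vertex afal has 18 neighbors: tddd, hdua, ezvm, jhhr, bbpt, xprm, ahxd, fmoz, ardw, zoya, sakp, ytlu, hvzs, hfyx, svvw, gciv, jsfl, adbr.
Vertex svvw has 18 neighbors: hdua, ezvm, jhhr, hnkb, kfye, urkt, kkul, xprm, sled, cuay, afal, ardw, sakp, hfyx, guzv, vekf, gciv, qcle.
G on 37 vertices is 18-regular; strongly regular (37,18,8,9).
spec(A) ≈ [18.0, 2.541381, -3.541381] (distinct, 6 d.p.).
Lovász (edge-transitive): ϑ = −37·(-sqrt(37)/2 - 1/2)/((18)−(-sqrt(37)/2 - 1/2)) = sqrt(37).
≈ 6.08276 (to 5 d.p.).

sqrt(37)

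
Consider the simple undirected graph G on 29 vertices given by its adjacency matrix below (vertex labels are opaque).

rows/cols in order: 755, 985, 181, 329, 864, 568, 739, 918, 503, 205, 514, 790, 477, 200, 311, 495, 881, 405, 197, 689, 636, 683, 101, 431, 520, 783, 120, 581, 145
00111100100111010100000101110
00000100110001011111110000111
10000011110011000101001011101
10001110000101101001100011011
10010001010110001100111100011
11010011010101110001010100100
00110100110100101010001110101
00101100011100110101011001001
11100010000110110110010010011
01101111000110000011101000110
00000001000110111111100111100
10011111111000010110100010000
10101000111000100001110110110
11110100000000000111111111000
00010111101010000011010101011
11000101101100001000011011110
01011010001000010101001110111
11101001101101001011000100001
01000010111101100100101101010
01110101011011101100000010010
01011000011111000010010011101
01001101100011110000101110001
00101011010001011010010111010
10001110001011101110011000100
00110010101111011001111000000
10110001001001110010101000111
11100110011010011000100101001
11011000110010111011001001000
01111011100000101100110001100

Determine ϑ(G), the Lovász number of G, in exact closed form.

sqrt(29)

Vertex 405 has 14 neighbors: 755, 985, 181, 864, 918, 503, 514, 790, 200, 881, 197, 689, 431, 145.
Vertex 568 has 14 neighbors: 755, 985, 329, 739, 918, 205, 790, 200, 311, 495, 689, 683, 431, 120.
deg(329) = 14; N(329) = {755, 864, 568, 739, 790, 200, 311, 881, 689, 636, 520, 783, 581, 145}.
N(881) = {985, 329, 864, 739, 514, 495, 405, 689, 101, 431, 520, 120, 581, 145}, |N(881)| = 14.
G on 29 vertices is 14-regular; Paley(29): SR with (k,λ,μ)=(14,6,7).
spec(A) ≈ [14.0, 2.19258, -3.19258] (distinct, 5 d.p.).
Lovász (edge-transitive): ϑ = −29·(-sqrt(29)/2 - 1/2)/((14)−(-sqrt(29)/2 - 1/2)) = sqrt(29).
Numerically 5.3851648.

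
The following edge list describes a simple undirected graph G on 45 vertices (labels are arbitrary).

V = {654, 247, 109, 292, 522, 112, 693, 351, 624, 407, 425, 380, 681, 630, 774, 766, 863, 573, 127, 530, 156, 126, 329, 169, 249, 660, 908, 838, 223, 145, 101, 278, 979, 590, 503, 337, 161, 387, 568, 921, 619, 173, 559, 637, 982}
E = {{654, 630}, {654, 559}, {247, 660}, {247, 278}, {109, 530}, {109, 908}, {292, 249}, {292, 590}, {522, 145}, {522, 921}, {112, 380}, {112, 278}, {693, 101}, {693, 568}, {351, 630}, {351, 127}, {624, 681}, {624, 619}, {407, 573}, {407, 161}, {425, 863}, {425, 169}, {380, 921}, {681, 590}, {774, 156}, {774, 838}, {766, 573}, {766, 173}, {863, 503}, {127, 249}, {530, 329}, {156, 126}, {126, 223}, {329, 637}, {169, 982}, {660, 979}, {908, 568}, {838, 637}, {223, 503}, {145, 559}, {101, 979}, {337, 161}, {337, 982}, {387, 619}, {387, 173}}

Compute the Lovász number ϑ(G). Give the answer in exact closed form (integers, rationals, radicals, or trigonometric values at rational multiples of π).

45*cos(pi/45)/(cos(pi/45) + 1)

deg(568) = 2; N(568) = {693, 908}.
deg(425) = 2; N(425) = {863, 169}.
Vertex 522 has 2 neighbors: 145, 921.
Vertex 630 has 2 neighbors: 654, 351.
2-regular, N=45; the odd cycle C_{45}.
Distinct eigenvalues (to 4 d.p.): [2.0, 1.9805, 1.9225, 1.8271, 1.6961, 1.5321, 1.3383, 1.1184, 0.8767, 0.618, 0.3473, 0.0698, -0.2091, -0.4838, -0.7492, -1.0, -1.2313, -1.4387, -1.618, -1.7659, -1.8794, -1.9563, -1.9951].
λ_max=2, λ_min=-2*cos(pi/45); ϑ = −45·λ_min/(λ_max−λ_min) = 45*cos(pi/45)/(cos(pi/45) + 1).
= 22.4725621… (decimal).
α=22, χ(Ḡ)=23; ϑ=45*cos(pi/45)/(cos(pi/45) + 1) lies between (both strict).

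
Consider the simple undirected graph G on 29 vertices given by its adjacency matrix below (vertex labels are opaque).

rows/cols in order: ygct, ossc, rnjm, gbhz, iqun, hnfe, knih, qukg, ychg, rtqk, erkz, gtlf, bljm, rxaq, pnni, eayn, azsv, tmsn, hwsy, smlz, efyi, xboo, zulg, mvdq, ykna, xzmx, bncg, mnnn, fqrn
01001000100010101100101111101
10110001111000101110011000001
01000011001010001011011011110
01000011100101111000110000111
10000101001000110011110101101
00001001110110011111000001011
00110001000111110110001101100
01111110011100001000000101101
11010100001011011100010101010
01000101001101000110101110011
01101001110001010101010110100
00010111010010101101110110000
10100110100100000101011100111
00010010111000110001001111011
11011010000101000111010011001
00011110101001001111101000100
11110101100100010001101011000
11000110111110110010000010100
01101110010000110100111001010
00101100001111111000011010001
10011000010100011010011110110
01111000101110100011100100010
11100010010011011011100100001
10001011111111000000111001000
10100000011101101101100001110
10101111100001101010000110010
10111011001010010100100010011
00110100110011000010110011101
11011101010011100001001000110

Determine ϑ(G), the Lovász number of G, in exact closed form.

sqrt(29)

Vertex smlz has 14 neighbors: rnjm, iqun, hnfe, erkz, gtlf, bljm, rxaq, pnni, eayn, azsv, xboo, zulg, ykna, fqrn.
deg(azsv) = 14; N(azsv) = {ygct, ossc, rnjm, gbhz, hnfe, qukg, ychg, gtlf, eayn, smlz, efyi, zulg, ykna, xzmx}.
deg(tmsn) = 14; N(tmsn) = {ygct, ossc, hnfe, knih, ychg, rtqk, erkz, gtlf, bljm, pnni, eayn, hwsy, ykna, bncg}.
deg(zulg) = 14; N(zulg) = {ygct, ossc, rnjm, knih, rtqk, bljm, rxaq, eayn, azsv, hwsy, smlz, efyi, mvdq, fqrn}.
Every vertex has degree 14 (N=29); Paley(29): SR with (k,λ,μ)=(14,6,7).
A has 3 distinct eigenvalues ≈ [14.0, 2.193, -3.193].
−29·(-sqrt(29)/2 - 1/2) / ((14)−(-sqrt(29)/2 - 1/2)) = sqrt(29) = ϑ(G).
Numerically 5.3851648.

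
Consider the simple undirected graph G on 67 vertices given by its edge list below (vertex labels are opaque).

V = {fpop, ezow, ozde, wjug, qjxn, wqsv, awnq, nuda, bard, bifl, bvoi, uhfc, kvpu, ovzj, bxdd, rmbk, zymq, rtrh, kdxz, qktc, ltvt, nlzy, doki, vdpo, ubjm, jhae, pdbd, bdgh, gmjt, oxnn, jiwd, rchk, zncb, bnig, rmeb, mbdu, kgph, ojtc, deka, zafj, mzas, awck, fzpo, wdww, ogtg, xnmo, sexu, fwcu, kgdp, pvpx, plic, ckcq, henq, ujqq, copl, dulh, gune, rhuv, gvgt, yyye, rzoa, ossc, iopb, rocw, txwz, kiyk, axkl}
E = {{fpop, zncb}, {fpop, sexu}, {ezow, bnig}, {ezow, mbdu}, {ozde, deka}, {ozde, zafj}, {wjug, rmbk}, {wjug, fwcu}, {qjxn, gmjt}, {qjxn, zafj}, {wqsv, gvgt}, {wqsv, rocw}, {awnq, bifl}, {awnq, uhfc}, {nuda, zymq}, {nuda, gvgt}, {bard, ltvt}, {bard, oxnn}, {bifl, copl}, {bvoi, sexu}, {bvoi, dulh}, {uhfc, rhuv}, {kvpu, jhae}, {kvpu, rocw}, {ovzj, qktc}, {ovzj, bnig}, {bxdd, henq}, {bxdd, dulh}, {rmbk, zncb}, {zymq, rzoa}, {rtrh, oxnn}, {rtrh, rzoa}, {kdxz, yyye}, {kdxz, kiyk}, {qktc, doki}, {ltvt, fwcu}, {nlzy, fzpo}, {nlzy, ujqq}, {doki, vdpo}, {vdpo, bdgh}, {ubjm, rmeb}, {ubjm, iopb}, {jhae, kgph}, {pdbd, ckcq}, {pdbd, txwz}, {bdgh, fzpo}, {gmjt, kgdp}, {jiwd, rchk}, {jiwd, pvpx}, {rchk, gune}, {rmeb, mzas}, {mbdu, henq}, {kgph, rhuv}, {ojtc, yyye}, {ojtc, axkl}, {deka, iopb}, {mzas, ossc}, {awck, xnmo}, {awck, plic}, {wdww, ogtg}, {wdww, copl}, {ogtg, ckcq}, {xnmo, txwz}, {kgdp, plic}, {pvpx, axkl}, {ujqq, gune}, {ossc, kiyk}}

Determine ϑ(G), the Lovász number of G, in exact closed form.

N(rchk) = {jiwd, gune}, |N(rchk)| = 2.
Vertex kgdp has 2 neighbors: gmjt, plic.
N(deka) = {ozde, iopb}, |N(deka)| = 2.
deg(plic) = 2; N(plic) = {awck, kgdp}.
2-regular, N=67; a single 67-cycle (edge-transitive).
Distinct eigenvalues (to 5 d.p.): [2.0, 1.99121, 1.96493, 1.92137, 1.86093, 1.78414, 1.69166, 1.58432, 1.46306, 1.32894, 1.18314, 1.02695, 0.86173, 0.68893, 0.51009, 0.32675, 0.14055, -0.04689, -0.23391, -0.41888, -0.60017, -0.77618, -0.94538, -1.10626, -1.25743, -1.39754, -1.52537, -1.6398, -1.73981, -1.82454, -1.89323, -1.94529, -1.98025, -1.9978].
ϑ = −N·λ_min/(λ_max−λ_min) = −67·(-2*cos(pi/67))/(2−(-2*cos(pi/67))) = 67*cos(pi/67)/(cos(pi/67) + 1).
= 33.48157981… (decimal).
Check 33 ≤ 67*cos(pi/67)/(cos(pi/67) + 1) ≤ 34: both strict.

67*cos(pi/67)/(cos(pi/67) + 1)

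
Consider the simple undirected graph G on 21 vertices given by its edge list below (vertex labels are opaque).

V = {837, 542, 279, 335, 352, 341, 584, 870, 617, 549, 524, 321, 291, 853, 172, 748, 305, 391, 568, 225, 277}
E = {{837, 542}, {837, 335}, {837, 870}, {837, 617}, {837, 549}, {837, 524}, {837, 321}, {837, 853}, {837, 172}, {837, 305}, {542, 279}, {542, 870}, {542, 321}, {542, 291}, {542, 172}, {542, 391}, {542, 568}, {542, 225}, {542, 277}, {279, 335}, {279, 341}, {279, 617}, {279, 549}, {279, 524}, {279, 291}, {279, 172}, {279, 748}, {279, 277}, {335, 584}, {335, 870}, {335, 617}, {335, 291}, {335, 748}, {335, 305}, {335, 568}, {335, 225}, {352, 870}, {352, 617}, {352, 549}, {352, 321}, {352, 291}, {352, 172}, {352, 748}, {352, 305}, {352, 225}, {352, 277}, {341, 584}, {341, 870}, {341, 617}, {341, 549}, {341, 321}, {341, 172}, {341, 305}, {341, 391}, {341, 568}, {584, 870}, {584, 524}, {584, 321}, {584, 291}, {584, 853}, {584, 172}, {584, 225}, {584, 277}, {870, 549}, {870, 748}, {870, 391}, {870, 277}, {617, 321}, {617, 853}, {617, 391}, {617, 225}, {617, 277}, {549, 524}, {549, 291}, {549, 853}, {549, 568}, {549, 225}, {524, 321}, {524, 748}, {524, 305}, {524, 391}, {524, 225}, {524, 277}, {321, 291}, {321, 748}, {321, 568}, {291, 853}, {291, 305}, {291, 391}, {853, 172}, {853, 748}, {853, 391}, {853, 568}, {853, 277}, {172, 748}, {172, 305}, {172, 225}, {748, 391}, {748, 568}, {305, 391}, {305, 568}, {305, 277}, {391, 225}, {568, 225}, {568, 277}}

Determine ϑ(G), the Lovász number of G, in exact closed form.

6

N(305) = {837, 335, 352, 341, 524, 291, 172, 391, 568, 277}, |N(305)| = 10.
Vertex 748 has 10 neighbors: 279, 335, 352, 870, 524, 321, 853, 172, 391, 568.
N(568) = {542, 335, 341, 549, 321, 853, 748, 305, 225, 277}, |N(568)| = 10.
deg(617) = 10; N(617) = {837, 279, 335, 352, 341, 321, 853, 391, 225, 277}.
21-vertex 10-regular graph: this is K(7,2), the Kneser graph.
spec(A) ≈ [10.0, 1.0, -4.0] (distinct, 5 d.p.).
λ_max=10, λ_min=-4; ϑ = −21·λ_min/(λ_max−λ_min) = 6.
ϑ(G) ≈ 6.0000000.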